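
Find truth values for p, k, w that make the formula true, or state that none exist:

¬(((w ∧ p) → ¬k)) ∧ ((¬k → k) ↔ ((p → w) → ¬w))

UNSATISFIABLE

Case w = True: the formula simplifies to ¬((p → ¬k)) ∧ ¬((¬k → k)).
  k = True: the conjunct ¬((¬k → k)) becomes ¬((False → True)) = False.
  k = False: the conjunct ¬((p → ¬k)) becomes ¬((p → True)) = False.
Case w = False: the conjunct ¬(((w ∧ p) → ¬k)) becomes ¬((False → ¬k)) = False.
Both cases fail — unsatisfiable.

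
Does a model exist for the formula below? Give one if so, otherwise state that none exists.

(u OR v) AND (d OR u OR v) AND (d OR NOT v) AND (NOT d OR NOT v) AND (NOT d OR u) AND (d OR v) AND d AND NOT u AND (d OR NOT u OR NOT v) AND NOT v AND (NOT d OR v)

The formula is unsatisfiable.

Case v = True:
  Clause (NOT v) is falsified — contradiction.
Case v = False:
  (u OR v) forces u = True.
  Clause (NOT u) is falsified — contradiction.
Both cases fail, so the formula is unsatisfiable.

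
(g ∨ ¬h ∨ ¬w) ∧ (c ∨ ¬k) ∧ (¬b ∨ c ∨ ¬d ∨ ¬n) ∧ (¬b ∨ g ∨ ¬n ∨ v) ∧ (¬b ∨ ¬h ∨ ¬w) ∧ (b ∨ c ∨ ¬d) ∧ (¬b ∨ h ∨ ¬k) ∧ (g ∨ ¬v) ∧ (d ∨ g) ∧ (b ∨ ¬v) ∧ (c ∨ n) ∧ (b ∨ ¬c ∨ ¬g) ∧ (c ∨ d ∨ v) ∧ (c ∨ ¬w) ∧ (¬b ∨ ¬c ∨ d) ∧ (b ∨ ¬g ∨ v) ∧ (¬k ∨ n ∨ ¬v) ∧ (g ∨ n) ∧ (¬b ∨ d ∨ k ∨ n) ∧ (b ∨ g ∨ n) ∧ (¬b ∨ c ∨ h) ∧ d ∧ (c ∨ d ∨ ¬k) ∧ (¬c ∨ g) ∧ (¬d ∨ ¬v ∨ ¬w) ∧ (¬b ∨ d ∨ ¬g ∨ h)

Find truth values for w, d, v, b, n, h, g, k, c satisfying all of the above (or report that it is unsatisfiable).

w = False, d = True, v = True, b = True, n = True, h = False, g = True, k = False, c = True

Unit clause (d) forces d = True.
Set w = False.
Set v = True.
  then (g ∨ ¬v) forces g = True.
  then (b ∨ ¬v) forces b = True.
Set n = True.
  then (¬b ∨ c ∨ ¬d ∨ ¬n) forces c = True.
Set h = False.
  then (¬b ∨ h ∨ ¬k) forces k = False.
All clauses satisfied.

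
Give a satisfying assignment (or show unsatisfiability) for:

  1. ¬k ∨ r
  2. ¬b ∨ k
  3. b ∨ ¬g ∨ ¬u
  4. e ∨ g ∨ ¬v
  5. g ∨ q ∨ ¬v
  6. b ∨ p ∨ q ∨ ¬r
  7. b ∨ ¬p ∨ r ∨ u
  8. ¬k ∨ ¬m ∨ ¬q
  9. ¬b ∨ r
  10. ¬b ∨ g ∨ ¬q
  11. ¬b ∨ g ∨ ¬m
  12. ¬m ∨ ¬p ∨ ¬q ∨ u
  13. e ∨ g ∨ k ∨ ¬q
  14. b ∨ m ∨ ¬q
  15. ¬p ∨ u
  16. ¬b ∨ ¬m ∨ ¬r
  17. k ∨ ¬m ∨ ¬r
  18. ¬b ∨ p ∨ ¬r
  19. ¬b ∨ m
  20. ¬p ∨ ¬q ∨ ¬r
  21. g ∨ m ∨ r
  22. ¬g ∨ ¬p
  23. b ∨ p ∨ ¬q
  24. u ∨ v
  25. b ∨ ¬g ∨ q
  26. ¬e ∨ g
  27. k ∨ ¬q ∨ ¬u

m=T, u=T, r=F, b=F, v=F, e=F, g=F, q=F, k=F, p=F

Set m = True.
Set u = True.
Set r = False.
  then (¬k ∨ r) forces k = False.
  then (¬b ∨ k) forces b = False.
  then (b ∨ ¬g ∨ ¬u) forces g = False.
  then (¬e ∨ g) forces e = False.
  then (k ∨ ¬q ∨ ¬u) forces q = False.
  then (e ∨ g ∨ ¬v) forces v = False.
Set p = False.
All clauses satisfied.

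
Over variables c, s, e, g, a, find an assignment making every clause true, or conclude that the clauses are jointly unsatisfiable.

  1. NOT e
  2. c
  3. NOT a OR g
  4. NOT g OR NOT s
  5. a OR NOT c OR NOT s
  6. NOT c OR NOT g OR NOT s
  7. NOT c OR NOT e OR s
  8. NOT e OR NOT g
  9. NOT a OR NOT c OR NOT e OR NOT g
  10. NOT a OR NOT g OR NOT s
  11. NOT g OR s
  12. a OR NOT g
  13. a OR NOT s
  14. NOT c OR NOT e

Unit clause (NOT e) forces e = False.
Unit clause (c) forces c = True.
Try s = True:
  (NOT g OR NOT s) forces g = False.
  (NOT a OR g) forces a = False.
  clause (a OR NOT c OR NOT s) is falsified — backtrack.
So s = False.
  then (NOT g OR s) forces g = False.
  then (NOT a OR g) forces a = False.
All clauses satisfied.

c = True, s = False, e = False, g = False, a = False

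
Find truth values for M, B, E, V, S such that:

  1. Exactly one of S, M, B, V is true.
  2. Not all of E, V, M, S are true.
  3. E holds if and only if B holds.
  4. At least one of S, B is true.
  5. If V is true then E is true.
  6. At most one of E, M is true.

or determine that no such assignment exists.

M=F, B=F, E=F, V=F, S=T

  (1) {S, M, B, V}: 1 true — exactly one ✓
  (2) {E, V, M, S}: 1/4 true — not all ✓
  (3) E=F, B=F — same ✓
  (4) {S, B}: 1 true — at least one ✓
  (5) V=F ⇒ E: vacuous ✓
  (6) {E, M}: 0 true — at most one ✓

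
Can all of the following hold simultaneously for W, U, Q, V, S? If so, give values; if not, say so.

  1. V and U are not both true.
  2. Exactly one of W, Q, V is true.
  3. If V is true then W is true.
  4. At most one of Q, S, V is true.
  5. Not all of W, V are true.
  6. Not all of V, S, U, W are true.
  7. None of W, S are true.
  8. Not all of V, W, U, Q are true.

W = False, U = False, Q = True, V = False, S = False

  (1) V=F, U=F — not both ✓
  (2) {W, Q, V}: 1 true — exactly one ✓
  (3) V=F ⇒ W: vacuous ✓
  (4) {Q, S, V}: 1 true — at most one ✓
  (5) {W, V}: 0/2 true — not all ✓
  (6) {V, S, U, W}: 0/4 true — not all ✓
  (7) {W, S}: 0 true — none ✓
  (8) {V, W, U, Q}: 1/4 true — not all ✓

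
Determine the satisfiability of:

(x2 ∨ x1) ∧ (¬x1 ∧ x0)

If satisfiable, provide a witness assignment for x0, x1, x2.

x0 = True; x1 = False; x2 = True

  x2 ∨ x1 = True
  ¬x1 ∧ x0 = True
    ¬x1 = True
Both conjuncts True, so the formula holds.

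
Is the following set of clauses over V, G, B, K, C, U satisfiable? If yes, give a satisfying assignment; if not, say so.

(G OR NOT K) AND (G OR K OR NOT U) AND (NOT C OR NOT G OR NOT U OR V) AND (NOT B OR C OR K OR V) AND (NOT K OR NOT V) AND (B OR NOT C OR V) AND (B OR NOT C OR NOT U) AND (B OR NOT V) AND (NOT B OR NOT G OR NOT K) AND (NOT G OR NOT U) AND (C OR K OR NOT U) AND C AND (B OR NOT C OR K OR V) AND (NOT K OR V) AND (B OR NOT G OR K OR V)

Unit clause (C) forces C = True.
Set V = False.
  then (B OR NOT C OR V) forces B = True.
  then (NOT K OR V) forces K = False.
Set G = True.
  then (NOT C OR NOT G OR NOT U OR V) forces U = False.
All clauses satisfied.

V = False, G = True, B = True, K = False, C = True, U = False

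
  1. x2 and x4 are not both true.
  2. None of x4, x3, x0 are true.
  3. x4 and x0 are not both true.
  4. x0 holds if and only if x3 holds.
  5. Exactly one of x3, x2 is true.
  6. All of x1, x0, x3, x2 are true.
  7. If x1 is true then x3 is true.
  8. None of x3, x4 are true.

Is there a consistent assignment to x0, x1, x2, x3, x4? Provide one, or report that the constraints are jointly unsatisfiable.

The formula is unsatisfiable.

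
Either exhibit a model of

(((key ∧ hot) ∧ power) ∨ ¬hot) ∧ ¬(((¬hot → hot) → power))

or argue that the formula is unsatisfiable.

Case hot = True: the formula simplifies to (key ∧ power) ∧ ¬power.
  power = True: the conjunct ¬power is False.
  power = False: the conjunct power is False.
Case hot = False: the conjunct ¬(((¬hot → hot) → power)) becomes ¬((False → power)) = False.
Both cases fail — unsatisfiable.

Unsatisfiable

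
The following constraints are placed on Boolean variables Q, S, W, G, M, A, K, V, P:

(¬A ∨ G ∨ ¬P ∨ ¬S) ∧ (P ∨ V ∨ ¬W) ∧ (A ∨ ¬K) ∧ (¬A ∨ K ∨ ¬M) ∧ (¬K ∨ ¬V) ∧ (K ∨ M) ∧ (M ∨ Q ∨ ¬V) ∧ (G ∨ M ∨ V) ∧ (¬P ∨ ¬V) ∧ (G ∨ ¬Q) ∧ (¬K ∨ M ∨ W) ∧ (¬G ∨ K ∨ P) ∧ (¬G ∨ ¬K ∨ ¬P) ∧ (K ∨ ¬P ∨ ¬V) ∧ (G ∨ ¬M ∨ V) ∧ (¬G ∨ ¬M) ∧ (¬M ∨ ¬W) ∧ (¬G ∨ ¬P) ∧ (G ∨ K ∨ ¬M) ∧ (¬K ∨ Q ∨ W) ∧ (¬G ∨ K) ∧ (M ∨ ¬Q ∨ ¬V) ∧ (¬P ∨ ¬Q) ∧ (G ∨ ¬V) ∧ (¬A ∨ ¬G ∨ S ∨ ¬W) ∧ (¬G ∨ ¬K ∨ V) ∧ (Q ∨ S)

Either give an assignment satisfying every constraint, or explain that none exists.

Case G = True:
  (¬G ∨ ¬M) forces M = False.
  (K ∨ M) forces K = True.
  (A ∨ ¬K) forces A = True.
  (¬K ∨ ¬V) forces V = False.
  Clause (¬G ∨ ¬K ∨ V) is falsified — contradiction.
Case G = False:
  (G ∨ ¬Q) forces Q = False.
  (G ∨ ¬V) forces V = False.
  (G ∨ M ∨ V) forces M = True.
  Clause (G ∨ ¬M ∨ V) is falsified — contradiction.
Both cases fail, so the formula is unsatisfiable.

The formula is unsatisfiable.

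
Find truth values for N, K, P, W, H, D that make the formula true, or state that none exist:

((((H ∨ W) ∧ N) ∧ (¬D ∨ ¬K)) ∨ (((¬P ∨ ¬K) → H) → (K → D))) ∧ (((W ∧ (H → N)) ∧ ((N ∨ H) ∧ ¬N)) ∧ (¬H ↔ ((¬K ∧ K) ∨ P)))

No satisfying assignment exists.

Case N = True: the conjunct ¬N is False.
Case N = False: the formula simplifies to (((¬P ∨ ¬K) → H) → (K → D)) ∧ (((W ∧ ¬H) ∧ H) ∧ (¬H ↔ ((¬K ∧ K) ∨ P))).
  H = True: the conjunct ¬H is False.
  H = False: the conjunct H is False.
Both cases fail — unsatisfiable.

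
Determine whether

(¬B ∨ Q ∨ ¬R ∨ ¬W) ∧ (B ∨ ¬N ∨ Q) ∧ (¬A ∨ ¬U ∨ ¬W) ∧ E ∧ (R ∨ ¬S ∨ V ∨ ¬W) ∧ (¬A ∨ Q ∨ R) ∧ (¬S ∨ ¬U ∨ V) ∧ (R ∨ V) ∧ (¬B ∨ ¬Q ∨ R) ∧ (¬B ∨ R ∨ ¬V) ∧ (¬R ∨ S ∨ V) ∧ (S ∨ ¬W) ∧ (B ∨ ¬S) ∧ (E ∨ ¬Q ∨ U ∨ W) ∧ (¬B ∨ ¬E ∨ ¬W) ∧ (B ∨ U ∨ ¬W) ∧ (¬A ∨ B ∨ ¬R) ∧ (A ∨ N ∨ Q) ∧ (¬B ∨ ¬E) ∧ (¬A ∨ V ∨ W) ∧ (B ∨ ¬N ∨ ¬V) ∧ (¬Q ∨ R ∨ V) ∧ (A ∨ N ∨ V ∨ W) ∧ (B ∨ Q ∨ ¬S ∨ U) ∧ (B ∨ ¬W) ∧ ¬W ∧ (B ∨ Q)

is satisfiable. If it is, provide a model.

Unit clause (E) forces E = True.
In (¬B ∨ ¬E) only ¬B is left, so B = False.
In (B ∨ ¬W) only ¬W is left, so W = False.
In (B ∨ Q) only Q is left, so Q = True.
In (B ∨ ¬S) only ¬S is left, so S = False.
Set R = True.
  then (¬R ∨ S ∨ V) forces V = True.
  then (¬A ∨ B ∨ ¬R) forces A = False.
  then (B ∨ ¬N ∨ ¬V) forces N = False.
Set U = True.
All clauses satisfied.

W = False, Q = True, B = False, S = False, R = True, U = True, N = False, A = False, E = True, V = True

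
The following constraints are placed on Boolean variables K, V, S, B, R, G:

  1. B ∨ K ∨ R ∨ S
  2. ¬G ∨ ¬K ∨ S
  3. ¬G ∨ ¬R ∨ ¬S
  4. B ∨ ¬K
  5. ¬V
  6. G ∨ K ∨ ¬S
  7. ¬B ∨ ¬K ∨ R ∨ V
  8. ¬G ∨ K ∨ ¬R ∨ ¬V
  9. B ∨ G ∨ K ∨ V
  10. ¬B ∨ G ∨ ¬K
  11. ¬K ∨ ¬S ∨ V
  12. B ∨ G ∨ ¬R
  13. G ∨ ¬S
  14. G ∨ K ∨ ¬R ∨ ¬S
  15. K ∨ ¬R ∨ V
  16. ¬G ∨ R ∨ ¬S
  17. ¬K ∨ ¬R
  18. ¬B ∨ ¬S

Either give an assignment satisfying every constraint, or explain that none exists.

K=F, V=F, S=F, B=T, R=F, G=F

Unit clause (¬V) forces V = False.
Try K = True:
  (B ∨ ¬K) forces B = True.
  (¬B ∨ ¬K ∨ R ∨ V) forces R = True.
  clause (¬K ∨ ¬R) is falsified — backtrack.
So K = False.
  then (K ∨ ¬R ∨ V) forces R = False.
Set S = False.
  then (B ∨ K ∨ R ∨ S) forces B = True.
Set G = False.
All clauses satisfied.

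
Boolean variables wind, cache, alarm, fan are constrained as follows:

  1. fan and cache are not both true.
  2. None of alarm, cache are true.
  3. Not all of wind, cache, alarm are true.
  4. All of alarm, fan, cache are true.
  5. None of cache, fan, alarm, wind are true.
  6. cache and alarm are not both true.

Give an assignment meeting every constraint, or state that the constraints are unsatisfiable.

Case cache = True:
  Constraint (2) is violated (cache=T) — contradiction.
Case cache = False:
  Constraint (4) is violated (cache=F) — contradiction.
Both cases fail — unsatisfiable.

No satisfying assignment exists.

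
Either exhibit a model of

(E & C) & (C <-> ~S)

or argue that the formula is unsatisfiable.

S = False, C = True, E = True

  E & C = True
  C <-> ~S = True
    ~S = True
Both conjuncts True, so the formula holds.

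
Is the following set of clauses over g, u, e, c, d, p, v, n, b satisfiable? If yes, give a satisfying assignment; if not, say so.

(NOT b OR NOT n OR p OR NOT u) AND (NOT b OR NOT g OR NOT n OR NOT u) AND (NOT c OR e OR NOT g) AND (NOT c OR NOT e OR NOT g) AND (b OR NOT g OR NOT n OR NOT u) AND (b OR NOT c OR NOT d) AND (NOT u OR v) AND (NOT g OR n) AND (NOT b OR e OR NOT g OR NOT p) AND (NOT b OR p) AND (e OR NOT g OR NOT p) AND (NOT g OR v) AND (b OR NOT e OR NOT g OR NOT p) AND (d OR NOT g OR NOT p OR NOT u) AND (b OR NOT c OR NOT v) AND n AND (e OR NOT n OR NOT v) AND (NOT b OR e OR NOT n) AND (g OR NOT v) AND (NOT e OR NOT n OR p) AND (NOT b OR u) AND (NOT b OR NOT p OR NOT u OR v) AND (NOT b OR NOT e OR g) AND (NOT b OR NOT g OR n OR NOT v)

Unit clause (n) forces n = True.
Set g = False.
  then (g OR NOT v) forces v = False.
  then (NOT u OR v) forces u = False.
  then (NOT b OR u) forces b = False.
Set e = False.
Set c = True.
  then (b OR NOT c OR NOT d) forces d = False.
Set p = False.
All clauses satisfied.

g=F, u=F, e=F, c=T, d=F, p=F, v=F, n=T, b=F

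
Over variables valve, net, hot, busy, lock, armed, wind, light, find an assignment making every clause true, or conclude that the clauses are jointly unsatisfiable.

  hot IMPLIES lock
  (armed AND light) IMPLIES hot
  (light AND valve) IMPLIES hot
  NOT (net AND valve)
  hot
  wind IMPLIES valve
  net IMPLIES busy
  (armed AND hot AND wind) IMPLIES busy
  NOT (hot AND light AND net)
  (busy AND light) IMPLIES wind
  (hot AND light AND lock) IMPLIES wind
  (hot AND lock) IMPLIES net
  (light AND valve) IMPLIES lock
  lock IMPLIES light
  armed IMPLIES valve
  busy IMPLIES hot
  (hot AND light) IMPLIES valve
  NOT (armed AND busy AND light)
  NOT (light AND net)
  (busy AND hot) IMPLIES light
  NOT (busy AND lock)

Case hot = True:
  (NOT hot OR lock) forces lock = True.
  (NOT hot OR NOT lock OR net) forces net = True.
  (busy OR NOT net) forces busy = True.
  Clause (NOT busy OR NOT lock) is falsified — contradiction.
Case hot = False:
  Clause (hot) is falsified — contradiction.
Both cases fail, so the formula is unsatisfiable.

The formula is unsatisfiable.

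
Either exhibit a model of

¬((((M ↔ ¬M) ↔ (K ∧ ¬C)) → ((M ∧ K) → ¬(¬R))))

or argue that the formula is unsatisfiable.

C=T; K=T; R=F; M=T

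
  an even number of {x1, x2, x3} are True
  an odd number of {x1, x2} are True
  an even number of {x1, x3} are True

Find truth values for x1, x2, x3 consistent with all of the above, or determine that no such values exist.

x1 = True; x2 = False; x3 = True

{x1, x2, x3}: 2 true → even ✓
{x1, x2}: 1 true → odd ✓
{x1, x3}: 2 true → even ✓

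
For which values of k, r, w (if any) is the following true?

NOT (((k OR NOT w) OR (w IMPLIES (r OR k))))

k=F, r=F, w=T

  NOT (((k OR NOT w) OR (w IMPLIES (r OR k)))) = True
    (k OR NOT w) OR (w IMPLIES (r OR k)) = False
      k OR NOT w = False
        NOT w = False
      w IMPLIES (r OR k) = False
        r OR k = False
The formula evaluates to True.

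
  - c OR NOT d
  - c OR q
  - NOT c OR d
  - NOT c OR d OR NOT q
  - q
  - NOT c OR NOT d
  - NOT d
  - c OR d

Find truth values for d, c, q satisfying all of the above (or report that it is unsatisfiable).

Case d = True:
  Clause (NOT d) is falsified — contradiction.
Case d = False:
  (NOT c OR d) forces c = False.
  Clause (c OR d) is falsified — contradiction.
Both cases fail, so the formula is unsatisfiable.

Unsatisfiable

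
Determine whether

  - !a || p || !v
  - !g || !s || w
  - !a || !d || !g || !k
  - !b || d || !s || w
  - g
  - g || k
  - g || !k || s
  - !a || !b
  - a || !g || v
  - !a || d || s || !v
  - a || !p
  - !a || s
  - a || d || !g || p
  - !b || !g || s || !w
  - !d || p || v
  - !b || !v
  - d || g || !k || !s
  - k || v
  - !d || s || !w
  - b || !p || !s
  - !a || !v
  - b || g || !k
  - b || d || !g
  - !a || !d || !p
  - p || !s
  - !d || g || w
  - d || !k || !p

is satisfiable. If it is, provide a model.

w = False, d = True, s = False, b = False, v = True, p = False, g = True, k = False, a = False

Unit clause (g) forces g = True.
Set w = False.
  then (!g || !s || w) forces s = False.
  then (!a || s) forces a = False.
  then (a || !g || v) forces v = True.
  then (a || !p) forces p = False.
  then (a || d || !g || p) forces d = True.
  then (!b || !v) forces b = False.
Set k = False.
All clauses satisfied.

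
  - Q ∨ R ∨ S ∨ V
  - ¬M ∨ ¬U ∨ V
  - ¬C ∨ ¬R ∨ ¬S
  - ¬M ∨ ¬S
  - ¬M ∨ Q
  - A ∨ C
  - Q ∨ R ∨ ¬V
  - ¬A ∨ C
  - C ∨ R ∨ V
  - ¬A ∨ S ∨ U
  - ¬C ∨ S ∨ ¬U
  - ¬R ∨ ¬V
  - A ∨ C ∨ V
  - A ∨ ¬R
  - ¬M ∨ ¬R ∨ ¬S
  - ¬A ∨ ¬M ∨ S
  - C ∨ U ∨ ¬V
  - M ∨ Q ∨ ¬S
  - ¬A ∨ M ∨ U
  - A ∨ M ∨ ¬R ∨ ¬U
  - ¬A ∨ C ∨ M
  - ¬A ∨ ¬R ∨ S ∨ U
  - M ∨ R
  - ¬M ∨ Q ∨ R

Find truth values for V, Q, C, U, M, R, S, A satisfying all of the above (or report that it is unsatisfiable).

V: False, Q: True, C: True, U: False, M: True, R: False, S: False, A: False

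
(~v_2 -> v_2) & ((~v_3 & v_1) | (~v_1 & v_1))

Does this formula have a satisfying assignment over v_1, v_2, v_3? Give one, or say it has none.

v_1 = True, v_2 = True, v_3 = False

  ~v_2 -> v_2 = True
    ~v_2 = False
  (~v_3 & v_1) | (~v_1 & v_1) = True
    ~v_3 & v_1 = True
      ~v_3 = True
    ~v_1 & v_1 = False
      ~v_1 = False
Both conjuncts True, so the formula holds.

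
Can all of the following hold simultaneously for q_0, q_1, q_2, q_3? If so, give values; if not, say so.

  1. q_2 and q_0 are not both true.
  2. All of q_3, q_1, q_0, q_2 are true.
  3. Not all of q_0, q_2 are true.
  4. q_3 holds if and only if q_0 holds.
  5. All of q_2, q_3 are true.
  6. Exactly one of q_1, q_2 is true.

Case q_0 = True:
  (1) with q_0=T forces q_2 = False.
  Constraint (2) is violated (q_2=F) — contradiction.
Case q_0 = False:
  Constraint (2) is violated (q_0=F) — contradiction.
Both cases fail — unsatisfiable.

The formula is unsatisfiable.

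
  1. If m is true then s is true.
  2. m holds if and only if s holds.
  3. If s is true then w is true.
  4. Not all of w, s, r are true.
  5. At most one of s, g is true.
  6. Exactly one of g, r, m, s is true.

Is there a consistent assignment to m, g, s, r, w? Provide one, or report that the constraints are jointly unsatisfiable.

m = False; g = False; s = False; r = True; w = True

  (1) m=F ⇒ s: vacuous ✓
  (2) m=F, s=F — same ✓
  (3) s=F ⇒ w: vacuous ✓
  (4) {w, s, r}: 2/3 true — not all ✓
  (5) {s, g}: 0 true — at most one ✓
  (6) {g, r, m, s}: 1 true — exactly one ✓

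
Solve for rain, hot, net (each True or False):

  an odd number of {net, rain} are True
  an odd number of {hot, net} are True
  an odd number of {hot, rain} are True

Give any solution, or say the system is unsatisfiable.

Unsatisfiable — no assignment works.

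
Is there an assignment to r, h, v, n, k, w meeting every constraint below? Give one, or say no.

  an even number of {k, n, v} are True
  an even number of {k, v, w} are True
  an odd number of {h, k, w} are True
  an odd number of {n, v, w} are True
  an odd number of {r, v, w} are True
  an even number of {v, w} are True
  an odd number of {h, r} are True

r: True, h: False, v: True, n: True, k: False, w: True

{k, n, v}: 2 true → even ✓
{k, v, w}: 2 true → even ✓
{h, k, w}: 1 true → odd ✓
{n, v, w}: 3 true → odd ✓
{r, v, w}: 3 true → odd ✓
{v, w}: 2 true → even ✓
{h, r}: 1 true → odd ✓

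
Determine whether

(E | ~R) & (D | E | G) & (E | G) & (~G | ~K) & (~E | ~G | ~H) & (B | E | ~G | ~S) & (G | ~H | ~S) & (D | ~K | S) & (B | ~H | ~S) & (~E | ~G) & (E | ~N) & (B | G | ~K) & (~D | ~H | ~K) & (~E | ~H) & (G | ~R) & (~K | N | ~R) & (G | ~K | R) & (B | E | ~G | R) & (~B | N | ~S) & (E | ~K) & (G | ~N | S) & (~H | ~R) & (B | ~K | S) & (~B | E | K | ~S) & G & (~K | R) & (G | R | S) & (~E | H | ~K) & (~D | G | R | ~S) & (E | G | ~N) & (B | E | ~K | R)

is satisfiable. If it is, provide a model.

Unit clause (G) forces G = True.
In (~G | ~K) only ~K is left, so K = False.
In (~E | ~G) only ~E is left, so E = False.
In (E | ~N) only ~N is left, so N = False.
In (E | ~R) only ~R is left, so R = False.
In (B | E | ~G | R) only B is left, so B = True.
In (~B | N | ~S) only ~S is left, so S = False.
Set D = True.
Set H = True.
All clauses satisfied.

B: True, D: True, S: False, N: False, E: False, K: False, H: True, G: True, R: False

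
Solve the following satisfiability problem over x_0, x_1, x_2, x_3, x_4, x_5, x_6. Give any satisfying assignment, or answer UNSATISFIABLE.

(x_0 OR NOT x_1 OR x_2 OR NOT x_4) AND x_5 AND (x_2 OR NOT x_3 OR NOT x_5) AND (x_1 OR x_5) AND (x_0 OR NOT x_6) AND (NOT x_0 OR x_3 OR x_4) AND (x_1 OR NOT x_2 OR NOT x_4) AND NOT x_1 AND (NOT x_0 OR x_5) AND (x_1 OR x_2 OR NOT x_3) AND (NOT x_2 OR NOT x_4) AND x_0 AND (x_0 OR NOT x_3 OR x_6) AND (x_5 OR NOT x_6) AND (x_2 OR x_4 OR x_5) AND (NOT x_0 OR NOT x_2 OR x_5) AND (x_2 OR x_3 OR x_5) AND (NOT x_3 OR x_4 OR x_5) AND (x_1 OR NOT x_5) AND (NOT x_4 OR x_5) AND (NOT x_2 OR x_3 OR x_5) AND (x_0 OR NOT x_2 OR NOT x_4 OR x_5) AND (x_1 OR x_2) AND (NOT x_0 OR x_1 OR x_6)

UNSATISFIABLE

Case x_1 = True:
  Clause (NOT x_1) is falsified — contradiction.
Case x_1 = False:
  (x_5) forces x_5 = True.
  Clause (x_1 OR NOT x_5) is falsified — contradiction.
Both cases fail, so the formula is unsatisfiable.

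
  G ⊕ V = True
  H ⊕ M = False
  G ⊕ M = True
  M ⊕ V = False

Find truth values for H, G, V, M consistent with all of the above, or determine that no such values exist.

H = False, G = True, V = False, M = False

G ⊕ V = T ⊕ F = True ✓
H ⊕ M = F ⊕ F = False ✓
G ⊕ M = T ⊕ F = True ✓
M ⊕ V = F ⊕ F = False ✓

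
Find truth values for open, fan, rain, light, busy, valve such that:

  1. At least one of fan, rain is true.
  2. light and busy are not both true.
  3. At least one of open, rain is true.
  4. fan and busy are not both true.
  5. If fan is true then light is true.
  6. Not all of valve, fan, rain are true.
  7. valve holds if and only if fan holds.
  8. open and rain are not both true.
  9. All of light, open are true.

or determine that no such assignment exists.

open = True, fan = True, rain = False, light = True, busy = False, valve = True

  (1) {fan, rain}: 1 true — at least one ✓
  (2) light=T, busy=F — not both ✓
  (3) {open, rain}: 1 true — at least one ✓
  (4) fan=T, busy=F — not both ✓
  (5) fan=T ⇒ light: T ✓
  (6) {valve, fan, rain}: 2/3 true — not all ✓
  (7) valve=T, fan=T — same ✓
  (8) open=T, rain=F — not both ✓
  (9) {light, open}: all 2 true ✓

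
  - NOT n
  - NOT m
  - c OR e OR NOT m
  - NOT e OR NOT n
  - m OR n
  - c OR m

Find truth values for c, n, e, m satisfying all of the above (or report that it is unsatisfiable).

The formula is unsatisfiable.

Case n = True:
  Clause (NOT n) is falsified — contradiction.
Case n = False:
  (NOT m) forces m = False.
  Clause (m OR n) is falsified — contradiction.
Both cases fail, so the formula is unsatisfiable.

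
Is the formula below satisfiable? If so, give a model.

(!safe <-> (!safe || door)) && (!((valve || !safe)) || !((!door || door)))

valve: False; door: False; safe: True

  !safe <-> (!safe || door) = True
    !safe = False
    !safe || door = False
      !safe = False
  !((valve || !safe)) || !((!door || door)) = True
    !((valve || !safe)) = True
      valve || !safe = False
        !safe = False
    !((!door || door)) = False
      !door || door = True
        !door = True
Both conjuncts True, so the formula holds.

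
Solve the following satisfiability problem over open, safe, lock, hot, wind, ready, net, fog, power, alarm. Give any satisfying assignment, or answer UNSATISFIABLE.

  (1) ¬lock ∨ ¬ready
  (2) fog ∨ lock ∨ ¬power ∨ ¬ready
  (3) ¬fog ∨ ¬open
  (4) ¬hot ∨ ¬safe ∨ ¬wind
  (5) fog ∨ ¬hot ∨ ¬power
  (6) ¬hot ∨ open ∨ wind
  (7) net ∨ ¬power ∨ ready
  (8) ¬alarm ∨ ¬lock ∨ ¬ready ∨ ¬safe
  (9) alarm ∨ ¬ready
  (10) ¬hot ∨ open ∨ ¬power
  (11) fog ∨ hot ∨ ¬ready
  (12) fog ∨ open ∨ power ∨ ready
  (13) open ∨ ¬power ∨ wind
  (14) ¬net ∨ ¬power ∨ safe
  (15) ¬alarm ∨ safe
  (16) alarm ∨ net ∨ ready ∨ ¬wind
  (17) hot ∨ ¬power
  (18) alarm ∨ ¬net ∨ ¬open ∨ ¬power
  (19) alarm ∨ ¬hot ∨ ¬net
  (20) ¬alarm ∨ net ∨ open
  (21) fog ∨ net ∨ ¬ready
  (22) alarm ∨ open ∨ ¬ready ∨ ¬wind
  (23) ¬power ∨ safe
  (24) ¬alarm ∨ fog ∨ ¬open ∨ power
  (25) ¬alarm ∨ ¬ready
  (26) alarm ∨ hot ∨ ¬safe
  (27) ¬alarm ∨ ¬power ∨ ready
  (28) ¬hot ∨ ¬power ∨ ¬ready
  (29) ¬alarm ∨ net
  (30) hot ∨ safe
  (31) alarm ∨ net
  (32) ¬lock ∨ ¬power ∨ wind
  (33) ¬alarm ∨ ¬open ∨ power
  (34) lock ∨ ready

open = False, safe = True, lock = True, hot = False, wind = True, ready = False, net = True, fog = True, power = False, alarm = True

Set open = False.
Set safe = True.
Try lock = False:
  (lock ∨ ready) forces ready = True.
  (alarm ∨ ¬ready) forces alarm = True.
  clause (¬alarm ∨ ¬ready) is falsified — backtrack.
So lock = True.
  then (¬lock ∨ ¬ready) forces ready = False.
Set hot = False.
  then (hot ∨ ¬power) forces power = False.
  then (alarm ∨ hot ∨ ¬safe) forces alarm = True.
  then (¬alarm ∨ net) forces net = True.
  then (fog ∨ open ∨ power ∨ ready) forces fog = True.
Set wind = True.
All clauses satisfied.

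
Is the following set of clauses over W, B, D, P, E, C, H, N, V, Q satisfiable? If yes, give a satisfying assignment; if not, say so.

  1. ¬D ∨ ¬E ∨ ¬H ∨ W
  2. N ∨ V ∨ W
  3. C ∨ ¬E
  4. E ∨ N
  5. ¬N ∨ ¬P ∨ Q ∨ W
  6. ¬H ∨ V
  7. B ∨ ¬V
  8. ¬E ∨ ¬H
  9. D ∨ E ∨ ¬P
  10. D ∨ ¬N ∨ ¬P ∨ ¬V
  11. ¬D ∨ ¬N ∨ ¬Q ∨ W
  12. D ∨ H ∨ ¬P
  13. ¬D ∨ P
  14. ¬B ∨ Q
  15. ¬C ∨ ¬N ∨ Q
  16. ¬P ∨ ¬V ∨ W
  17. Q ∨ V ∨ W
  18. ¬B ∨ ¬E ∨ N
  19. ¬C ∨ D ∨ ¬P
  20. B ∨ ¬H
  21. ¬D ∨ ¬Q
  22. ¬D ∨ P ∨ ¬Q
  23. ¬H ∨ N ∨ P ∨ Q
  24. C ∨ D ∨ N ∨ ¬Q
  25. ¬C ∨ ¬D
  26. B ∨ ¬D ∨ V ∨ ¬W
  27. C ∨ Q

Set W = True.
Set B = False.
  then (B ∨ ¬V) forces V = False.
  then (B ∨ ¬H) forces H = False.
  then (B ∨ ¬D ∨ V ∨ ¬W) forces D = False.
  then (D ∨ H ∨ ¬P) forces P = False.
Set E = True.
  then (C ∨ ¬E) forces C = True.
Set N = False.
Set Q = False.
All clauses satisfied.

W = True; B = False; D = False; P = False; E = True; C = True; H = False; N = False; V = False; Q = False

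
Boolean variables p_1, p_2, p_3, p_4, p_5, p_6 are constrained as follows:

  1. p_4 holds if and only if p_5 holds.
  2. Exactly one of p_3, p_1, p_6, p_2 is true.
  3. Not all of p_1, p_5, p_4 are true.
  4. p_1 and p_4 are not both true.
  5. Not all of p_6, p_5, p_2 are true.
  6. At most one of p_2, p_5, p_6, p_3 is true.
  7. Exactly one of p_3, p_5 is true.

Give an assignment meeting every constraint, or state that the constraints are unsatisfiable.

p_1: False, p_2: False, p_3: True, p_4: False, p_5: False, p_6: False

  (1) p_4=F, p_5=F — same ✓
  (2) {p_3, p_1, p_6, p_2}: 1 true — exactly one ✓
  (3) {p_1, p_5, p_4}: 0/3 true — not all ✓
  (4) p_1=F, p_4=F — not both ✓
  (5) {p_6, p_5, p_2}: 0/3 true — not all ✓
  (6) {p_2, p_5, p_6, p_3}: 1 true — at most one ✓
  (7) {p_3, p_5}: 1 true — exactly one ✓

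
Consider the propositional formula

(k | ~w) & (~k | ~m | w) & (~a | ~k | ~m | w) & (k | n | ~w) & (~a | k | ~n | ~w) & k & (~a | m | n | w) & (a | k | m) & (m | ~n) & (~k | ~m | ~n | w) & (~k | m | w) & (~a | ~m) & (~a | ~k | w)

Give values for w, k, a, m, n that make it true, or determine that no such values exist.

w = True, k = True, a = True, m = False, n = False

Unit clause (k) forces k = True.
Try w = False:
  (~k | ~m | w) forces m = False.
  clause (~k | m | w) is falsified — backtrack.
So w = True.
Set a = True.
  then (~a | ~m) forces m = False.
  then (m | ~n) forces n = False.
All clauses satisfied.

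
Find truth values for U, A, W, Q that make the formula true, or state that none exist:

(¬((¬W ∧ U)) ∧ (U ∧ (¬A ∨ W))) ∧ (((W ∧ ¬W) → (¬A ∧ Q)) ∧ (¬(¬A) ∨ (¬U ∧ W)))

U = True; A = True; W = True; Q = True

  ¬((¬W ∧ U)) ∧ (U ∧ (¬A ∨ W)) = True
    ¬((¬W ∧ U)) = True
      ¬W ∧ U = False
        ¬W = False
    U ∧ (¬A ∨ W) = True
      ¬A ∨ W = True
        ¬A = False
  ((W ∧ ¬W) → (¬A ∧ Q)) ∧ (¬(¬A) ∨ (¬U ∧ W)) = True
    (W ∧ ¬W) → (¬A ∧ Q) = True
      W ∧ ¬W = False
        ¬W = False
      ¬A ∧ Q = False
        ¬A = False
    ¬(¬A) ∨ (¬U ∧ W) = True
      ¬(¬A) = True
        ¬A = False
      ¬U ∧ W = False
        ¬U = False
Both conjuncts True, so the formula holds.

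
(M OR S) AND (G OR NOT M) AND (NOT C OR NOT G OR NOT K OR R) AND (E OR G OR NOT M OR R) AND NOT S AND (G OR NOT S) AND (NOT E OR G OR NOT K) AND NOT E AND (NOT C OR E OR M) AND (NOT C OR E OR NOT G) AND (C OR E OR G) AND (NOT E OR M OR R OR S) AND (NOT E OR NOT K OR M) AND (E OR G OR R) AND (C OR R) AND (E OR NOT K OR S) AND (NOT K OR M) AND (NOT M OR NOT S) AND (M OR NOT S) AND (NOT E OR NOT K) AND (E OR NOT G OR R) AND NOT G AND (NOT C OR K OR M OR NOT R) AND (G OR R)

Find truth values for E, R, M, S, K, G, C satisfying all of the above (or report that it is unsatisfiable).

UNSATISFIABLE

Case M = True:
  (G OR NOT M) forces G = True.
  Clause (NOT G) is falsified — contradiction.
Case M = False:
  (M OR S) forces S = True.
  Clause (NOT S) is falsified — contradiction.
Both cases fail, so the formula is unsatisfiable.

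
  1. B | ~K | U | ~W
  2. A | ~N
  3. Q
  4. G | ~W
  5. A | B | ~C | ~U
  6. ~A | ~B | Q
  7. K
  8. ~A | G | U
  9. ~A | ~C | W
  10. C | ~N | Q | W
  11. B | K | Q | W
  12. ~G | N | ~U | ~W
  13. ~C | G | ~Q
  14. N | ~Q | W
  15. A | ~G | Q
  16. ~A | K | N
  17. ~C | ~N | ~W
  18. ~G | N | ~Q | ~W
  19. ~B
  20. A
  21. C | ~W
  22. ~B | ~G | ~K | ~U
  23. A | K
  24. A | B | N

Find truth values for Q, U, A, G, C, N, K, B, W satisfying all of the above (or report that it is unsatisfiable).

Unit clause (Q) forces Q = True.
Unit clause (K) forces K = True.
Unit clause (~B) forces B = False.
Unit clause (A) forces A = True.
Set U = True.
Set G = False.
  then (G | ~W) forces W = False.
  then (~A | ~C | W) forces C = False.
  then (N | ~Q | W) forces N = True.
All clauses satisfied.

Q=T; U=T; A=T; G=F; C=F; N=T; K=T; B=F; W=F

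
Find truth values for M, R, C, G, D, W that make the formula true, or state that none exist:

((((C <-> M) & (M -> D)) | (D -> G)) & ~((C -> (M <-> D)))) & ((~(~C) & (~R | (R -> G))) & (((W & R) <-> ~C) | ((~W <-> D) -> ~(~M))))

M=T, R=F, C=T, G=F, D=F, W=T

  (((C <-> M) & (M -> D)) | (D -> G)) & ~((C -> (M <-> D))) = True
    ((C <-> M) & (M -> D)) | (D -> G) = True
      (C <-> M) & (M -> D) = False
        C <-> M = True
        M -> D = False
      D -> G = True
    ~((C -> (M <-> D))) = True
      C -> (M <-> D) = False
        M <-> D = False
  (~(~C) & (~R | (R -> G))) & (((W & R) <-> ~C) | ((~W <-> D) -> ~(~M))) = True
    ~(~C) & (~R | (R -> G)) = True
      ~(~C) = True
        ~C = False
      ~R | (R -> G) = True
        ~R = True
        R -> G = True
    ((W & R) <-> ~C) | ((~W <-> D) -> ~(~M)) = True
      (W & R) <-> ~C = True
        W & R = False
        ~C = False
      (~W <-> D) -> ~(~M) = True
        ~W <-> D = True
          ~W = False
        ~(~M) = True
          ~M = False
Both conjuncts True, so the formula holds.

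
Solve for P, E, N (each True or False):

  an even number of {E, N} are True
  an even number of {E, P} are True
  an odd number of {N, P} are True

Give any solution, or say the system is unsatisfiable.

UNSATISFIABLE

Adding constraints 1, 2, 3 mod 2: every variable appears an even number of times on the left, so the left side is 0.
But the right sides sum to 1 (mod 2). 0 ≠ 1 — the system is inconsistent.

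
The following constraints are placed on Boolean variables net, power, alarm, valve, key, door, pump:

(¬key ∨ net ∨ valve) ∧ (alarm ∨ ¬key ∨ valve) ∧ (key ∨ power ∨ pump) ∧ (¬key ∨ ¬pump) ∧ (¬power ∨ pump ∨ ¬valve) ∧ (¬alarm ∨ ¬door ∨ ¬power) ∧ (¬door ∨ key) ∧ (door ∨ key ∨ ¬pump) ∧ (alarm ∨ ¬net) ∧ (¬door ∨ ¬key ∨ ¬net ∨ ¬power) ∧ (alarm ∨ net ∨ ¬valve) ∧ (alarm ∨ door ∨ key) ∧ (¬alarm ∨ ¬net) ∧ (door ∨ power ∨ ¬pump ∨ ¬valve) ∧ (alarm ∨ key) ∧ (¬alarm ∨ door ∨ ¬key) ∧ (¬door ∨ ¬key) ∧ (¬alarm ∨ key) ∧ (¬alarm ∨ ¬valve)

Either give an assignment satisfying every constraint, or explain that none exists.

Case alarm = True:
  (¬alarm ∨ ¬net) forces net = False.
  (¬alarm ∨ key) forces key = True.
  (¬key ∨ net ∨ valve) forces valve = True.
  Clause (¬alarm ∨ ¬valve) is falsified — contradiction.
Case alarm = False:
  (alarm ∨ ¬net) forces net = False.
  (alarm ∨ net ∨ ¬valve) forces valve = False.
  (¬key ∨ net ∨ valve) forces key = False.
  Clause (alarm ∨ key) is falsified — contradiction.
Both cases fail, so the formula is unsatisfiable.

The formula is unsatisfiable.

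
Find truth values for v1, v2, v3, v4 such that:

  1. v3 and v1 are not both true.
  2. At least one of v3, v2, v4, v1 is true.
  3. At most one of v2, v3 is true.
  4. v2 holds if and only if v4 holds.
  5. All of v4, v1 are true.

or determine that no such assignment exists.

v1=T; v2=T; v3=F; v4=T

  (1) v3=F, v1=T — not both ✓
  (2) {v3, v2, v4, v1}: 3 true — at least one ✓
  (3) {v2, v3}: 1 true — at most one ✓
  (4) v2=T, v4=T — same ✓
  (5) {v4, v1}: all 2 true ✓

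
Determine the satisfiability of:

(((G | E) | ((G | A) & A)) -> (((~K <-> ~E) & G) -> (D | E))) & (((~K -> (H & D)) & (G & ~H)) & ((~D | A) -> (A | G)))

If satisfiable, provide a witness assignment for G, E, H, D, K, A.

G=T, E=T, H=F, D=T, K=T, A=F

  ((G | E) | ((G | A) & A)) -> (((~K <-> ~E) & G) -> (D | E)) = True
    (G | E) | ((G | A) & A) = True
      G | E = True
      (G | A) & A = False
        G | A = True
    ((~K <-> ~E) & G) -> (D | E) = True
      (~K <-> ~E) & G = True
        ~K <-> ~E = True
          ~K = False
          ~E = False
      D | E = True
  ((~K -> (H & D)) & (G & ~H)) & ((~D | A) -> (A | G)) = True
    (~K -> (H & D)) & (G & ~H) = True
      ~K -> (H & D) = True
        ~K = False
        H & D = False
      G & ~H = True
        ~H = True
    (~D | A) -> (A | G) = True
      ~D | A = False
        ~D = False
      A | G = True
Both conjuncts True, so the formula holds.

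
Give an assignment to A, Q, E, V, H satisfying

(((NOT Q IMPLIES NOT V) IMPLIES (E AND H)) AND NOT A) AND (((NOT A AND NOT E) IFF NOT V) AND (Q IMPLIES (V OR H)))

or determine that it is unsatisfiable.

A: False, Q: False, E: True, V: True, H: True

  ((NOT Q IMPLIES NOT V) IMPLIES (E AND H)) AND NOT A = True
    (NOT Q IMPLIES NOT V) IMPLIES (E AND H) = True
      NOT Q IMPLIES NOT V = False
        NOT Q = True
        NOT V = False
      E AND H = True
    NOT A = True
  ((NOT A AND NOT E) IFF NOT V) AND (Q IMPLIES (V OR H)) = True
    (NOT A AND NOT E) IFF NOT V = True
      NOT A AND NOT E = False
        NOT A = True
        NOT E = False
      NOT V = False
    Q IMPLIES (V OR H) = True
      V OR H = True
Both conjuncts True, so the formula holds.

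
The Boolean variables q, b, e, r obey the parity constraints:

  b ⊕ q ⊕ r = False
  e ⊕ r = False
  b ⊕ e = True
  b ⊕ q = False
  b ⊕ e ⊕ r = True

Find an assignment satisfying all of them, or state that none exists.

q = True; b = True; e = False; r = False

b ⊕ q ⊕ r = T ⊕ T ⊕ F = False ✓
e ⊕ r = F ⊕ F = False ✓
b ⊕ e = T ⊕ F = True ✓
b ⊕ q = T ⊕ T = False ✓
b ⊕ e ⊕ r = T ⊕ F ⊕ F = True ✓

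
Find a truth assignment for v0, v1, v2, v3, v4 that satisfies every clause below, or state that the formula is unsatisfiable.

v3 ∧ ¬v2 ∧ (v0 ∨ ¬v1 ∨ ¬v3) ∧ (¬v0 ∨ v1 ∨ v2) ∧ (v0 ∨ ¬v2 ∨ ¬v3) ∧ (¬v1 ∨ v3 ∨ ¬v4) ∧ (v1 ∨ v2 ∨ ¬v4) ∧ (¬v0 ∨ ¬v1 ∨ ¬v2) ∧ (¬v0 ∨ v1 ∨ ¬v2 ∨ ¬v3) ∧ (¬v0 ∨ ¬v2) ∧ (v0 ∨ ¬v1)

Unit clause (v3) forces v3 = True.
Unit clause (¬v2) forces v2 = False.
Set v0 = False.
  then (v0 ∨ ¬v1 ∨ ¬v3) forces v1 = False.
  then (v1 ∨ v2 ∨ ¬v4) forces v4 = False.
All clauses satisfied.

v0 = False, v1 = False, v2 = False, v3 = True, v4 = False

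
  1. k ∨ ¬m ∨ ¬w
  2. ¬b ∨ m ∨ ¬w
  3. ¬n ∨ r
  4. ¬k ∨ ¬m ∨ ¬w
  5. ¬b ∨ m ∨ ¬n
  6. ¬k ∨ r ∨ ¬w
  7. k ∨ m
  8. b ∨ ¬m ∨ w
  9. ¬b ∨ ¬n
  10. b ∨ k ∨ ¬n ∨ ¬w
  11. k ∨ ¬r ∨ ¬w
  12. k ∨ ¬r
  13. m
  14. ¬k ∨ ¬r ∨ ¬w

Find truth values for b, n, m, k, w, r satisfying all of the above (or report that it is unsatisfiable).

Unit clause (m) forces m = True.
Try b = False:
  (b ∨ ¬m ∨ w) forces w = True.
  (k ∨ ¬m ∨ ¬w) forces k = True.
  clause (¬k ∨ ¬m ∨ ¬w) is falsified — backtrack.
So b = True.
  then (¬b ∨ ¬n) forces n = False.
Set k = False.
  then (k ∨ ¬m ∨ ¬w) forces w = False.
  then (k ∨ ¬r) forces r = False.
All clauses satisfied.

b: True; n: False; m: True; k: False; w: False; r: False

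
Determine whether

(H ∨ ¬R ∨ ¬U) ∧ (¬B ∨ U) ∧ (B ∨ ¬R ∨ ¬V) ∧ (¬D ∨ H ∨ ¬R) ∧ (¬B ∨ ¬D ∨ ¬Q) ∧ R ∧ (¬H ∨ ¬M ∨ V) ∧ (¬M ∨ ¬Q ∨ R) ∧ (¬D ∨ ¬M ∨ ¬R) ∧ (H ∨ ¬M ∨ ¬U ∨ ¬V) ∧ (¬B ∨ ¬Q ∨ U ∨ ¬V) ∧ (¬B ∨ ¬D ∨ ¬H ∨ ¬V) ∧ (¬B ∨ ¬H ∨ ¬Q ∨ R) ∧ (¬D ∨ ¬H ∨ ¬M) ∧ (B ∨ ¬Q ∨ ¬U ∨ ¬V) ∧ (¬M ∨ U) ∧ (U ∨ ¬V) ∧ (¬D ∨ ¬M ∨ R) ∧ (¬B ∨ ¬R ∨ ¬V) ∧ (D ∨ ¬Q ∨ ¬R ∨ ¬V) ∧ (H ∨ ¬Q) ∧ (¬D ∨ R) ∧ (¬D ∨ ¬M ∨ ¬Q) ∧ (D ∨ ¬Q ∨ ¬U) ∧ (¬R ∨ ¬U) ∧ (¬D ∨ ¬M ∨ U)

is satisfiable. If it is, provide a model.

Unit clause (R) forces R = True.
In (¬R ∨ ¬U) only ¬U is left, so U = False.
In (¬B ∨ U) only ¬B is left, so B = False.
In (B ∨ ¬R ∨ ¬V) only ¬V is left, so V = False.
In (¬M ∨ U) only ¬M is left, so M = False.
Set Q = False.
Set D = False.
Set H = True.
All clauses satisfied.

R=T, U=F, M=F, V=F, Q=F, B=F, D=F, H=T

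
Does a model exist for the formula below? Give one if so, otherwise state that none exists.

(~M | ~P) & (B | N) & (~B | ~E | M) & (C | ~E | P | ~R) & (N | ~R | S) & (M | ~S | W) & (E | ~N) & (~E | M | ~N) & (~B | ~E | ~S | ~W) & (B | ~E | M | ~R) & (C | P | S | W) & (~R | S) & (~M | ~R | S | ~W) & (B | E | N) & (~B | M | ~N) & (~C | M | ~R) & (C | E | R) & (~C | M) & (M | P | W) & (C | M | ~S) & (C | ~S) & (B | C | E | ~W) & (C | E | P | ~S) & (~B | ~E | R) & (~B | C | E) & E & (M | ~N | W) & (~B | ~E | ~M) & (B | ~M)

Case B = True:
  (E) forces E = True.
  (~B | ~E | M) forces M = True.
  Clause (~B | ~E | ~M) is falsified — contradiction.
Case B = False:
  (B | N) forces N = True.
  (E | ~N) forces E = True.
  (~E | M | ~N) forces M = True.
  Clause (B | ~M) is falsified — contradiction.
Both cases fail, so the formula is unsatisfiable.

Unsatisfiable — no assignment works.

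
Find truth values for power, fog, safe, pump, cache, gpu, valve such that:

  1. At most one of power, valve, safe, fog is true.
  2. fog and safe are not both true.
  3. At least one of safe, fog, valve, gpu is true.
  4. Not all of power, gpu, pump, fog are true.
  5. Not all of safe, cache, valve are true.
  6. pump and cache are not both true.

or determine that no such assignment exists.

power: False; fog: False; safe: True; pump: False; cache: False; gpu: True; valve: False

  (1) {power, valve, safe, fog}: 1 true — at most one ✓
  (2) fog=F, safe=T — not both ✓
  (3) {safe, fog, valve, gpu}: 2 true — at least one ✓
  (4) {power, gpu, pump, fog}: 1/4 true — not all ✓
  (5) {safe, cache, valve}: 1/3 true — not all ✓
  (6) pump=F, cache=F — not both ✓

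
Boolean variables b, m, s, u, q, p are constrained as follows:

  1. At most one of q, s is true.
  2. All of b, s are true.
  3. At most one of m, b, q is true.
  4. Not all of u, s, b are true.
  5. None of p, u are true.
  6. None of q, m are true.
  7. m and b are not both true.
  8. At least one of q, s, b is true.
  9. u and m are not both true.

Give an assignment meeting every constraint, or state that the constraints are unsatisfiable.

b: True, m: False, s: True, u: False, q: False, p: False

  (1) {q, s}: 1 true — at most one ✓
  (2) {b, s}: all 2 true ✓
  (3) {m, b, q}: 1 true — at most one ✓
  (4) {u, s, b}: 2/3 true — not all ✓
  (5) {p, u}: 0 true — none ✓
  (6) {q, m}: 0 true — none ✓
  (7) m=F, b=T — not both ✓
  (8) {q, s, b}: 2 true — at least one ✓
  (9) u=F, m=F — not both ✓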